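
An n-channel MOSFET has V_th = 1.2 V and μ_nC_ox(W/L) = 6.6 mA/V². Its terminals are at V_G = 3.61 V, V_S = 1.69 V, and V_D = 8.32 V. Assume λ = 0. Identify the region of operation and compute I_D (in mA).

V_GS = V_G − V_S = 3.61 − 1.69 = 1.92 V; V_DS = V_D − V_S = 8.32 − 1.69 = 6.63 V.
V_ov = V_GS − V_th = 1.92 − 1.2 = 0.72 V.
Since V_DS = 6.63 V ≥ V_ov = 0.72 V, the device is in saturation.
I_D = ½ k_n V_ov² = 0.5 × 6.6 × 0.72² = 1.71 mA.

Saturation; I_D = 1.71 mA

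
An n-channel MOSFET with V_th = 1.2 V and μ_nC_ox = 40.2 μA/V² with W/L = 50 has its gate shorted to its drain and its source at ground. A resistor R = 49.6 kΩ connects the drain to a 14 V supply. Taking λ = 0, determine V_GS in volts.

V_GS = 1.70 V

With gate tied to drain, V_GS = V_DS ≥ V_GS − V_th, so the device is in saturation.
k_n = μ_nC_ox · (W/L) = 2.01 mA/V².
KCL at the drain: ½ k_n (V_GS − V_th)² = (V_DD − V_GS)/R.
Let x = V_GS − 1.2. Then 49.8 x² + x − 12.8 = 0, giving x = 0.497 V (positive root), so V_GS = 1.7 V.
I_D = (V_DD − V_GS)/R = (14 − 1.7) / 49.6 = 0.248 mA.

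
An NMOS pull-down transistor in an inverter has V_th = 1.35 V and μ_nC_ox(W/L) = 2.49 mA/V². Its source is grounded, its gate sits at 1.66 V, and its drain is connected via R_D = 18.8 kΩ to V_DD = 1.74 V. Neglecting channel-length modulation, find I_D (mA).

V_GS = V_G = 1.66 V, so V_ov = 1.66 − 1.35 = 0.31 V.
Assume saturation: I_D = ½ k_n V_ov² = 0.5 × 2.49 × 0.31² = 0.12 mA, giving V_DS = V_DD − I_D R_D = 1.74 − 0.12 × 18.8 = -0.509 V.
But -0.509 V < V_ov = 0.31 V, so the device is actually in triode.
In triode I_D = k_n[V_ov V_DS − ½ V_DS²] and I_D = (V_DD − V_DS)/R_D. Equating: 23.4 V_DS² − 15.51 V_DS + 1.74 = 0, giving V_DS = 0.143 V (the root below V_ov).
I_D = (1.74 − 0.143) / 18.8 = 0.0849 mA.

I_D = 0.0849 mA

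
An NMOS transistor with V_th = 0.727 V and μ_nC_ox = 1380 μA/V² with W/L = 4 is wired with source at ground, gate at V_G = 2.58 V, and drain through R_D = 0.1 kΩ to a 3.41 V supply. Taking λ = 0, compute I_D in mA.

V_GS = V_G = 2.58 V, so V_ov = 2.58 − 0.727 = 1.85 V.
k_n = μ_nC_ox · (W/L) = 5.52 mA/V².
Assume saturation: I_D = ½ k_n V_ov² = 0.5 × 5.52 × 1.85² = 9.48 mA, giving V_DS = V_DD − I_D R_D = 3.41 − 9.48 × 0.1 = 2.46 V.
V_DS = 2.46 V ≥ V_ov = 1.85 V, confirming saturation.

I_D = 9.48 mA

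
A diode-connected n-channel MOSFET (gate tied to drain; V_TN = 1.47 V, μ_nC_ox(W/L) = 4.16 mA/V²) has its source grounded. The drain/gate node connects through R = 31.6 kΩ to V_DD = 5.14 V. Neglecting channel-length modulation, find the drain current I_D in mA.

With gate tied to drain, V_GS = V_DS ≥ V_GS − V_TN, so the device is in saturation.
KCL at the drain: ½ k_n (V_GS − V_TN)² = (V_DD − V_GS)/R.
Let x = V_GS − 1.47. Then 65.7 x² + x − 3.67 = 0, giving x = 0.229 V (positive root), so V_GS = 1.7 V.
I_D = (V_DD − V_GS)/R = (5.14 − 1.7) / 31.6 = 0.109 mA.

I_D = 0.109 mA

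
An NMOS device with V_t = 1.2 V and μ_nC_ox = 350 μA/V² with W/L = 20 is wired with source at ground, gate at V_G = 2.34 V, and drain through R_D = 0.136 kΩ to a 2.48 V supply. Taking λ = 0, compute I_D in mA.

I_D = 4.55 mA

V_GS = V_G = 2.34 V, so V_ov = 2.34 − 1.2 = 1.14 V.
k_n = μ_nC_ox · (W/L) = 7 mA/V².
Assume saturation: I_D = ½ k_n V_ov² = 0.5 × 7 × 1.14² = 4.55 mA, giving V_DS = V_DD − I_D R_D = 2.48 − 4.55 × 0.136 = 1.86 V.
V_DS = 1.86 V ≥ V_ov = 1.14 V, confirming saturation.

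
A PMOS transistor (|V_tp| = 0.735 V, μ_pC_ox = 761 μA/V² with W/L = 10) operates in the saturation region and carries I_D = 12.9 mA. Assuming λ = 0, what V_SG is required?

V_SG = 2.58 V

k_p = μ_pC_ox · (W/L) = 7.61 mA/V².
In saturation I_D = ½ k_p (V_SG − |V_tp|)², so V_SG − |V_tp| = √(2 I_D / k_p) = √(2 × 12.9 / 7.61) = 1.84 V.
V_SG = 0.735 + 1.84 = 2.58 V.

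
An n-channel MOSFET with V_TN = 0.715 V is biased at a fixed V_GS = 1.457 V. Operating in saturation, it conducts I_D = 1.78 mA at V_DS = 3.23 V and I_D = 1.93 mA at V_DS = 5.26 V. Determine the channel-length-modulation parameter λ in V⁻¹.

λ = 0.0479 V⁻¹

With V_GS fixed, I_D ∝ (1 + λ V_DS) in saturation, so I_D2/I_D1 = (1 + λ V_DS2)/(1 + λ V_DS1).
1.93/1.78 = 1.084 = (1 + 5.26 λ)/(1 + 3.23 λ).
Solving: λ (I_D1 V_DS2 − I_D2 V_DS1) = I_D2 − I_D1, so λ = (1.93 − 1.78) / (1.78 × 5.26 − 1.93 × 3.23) = 0.15 / 3.13 = 0.0479 V⁻¹.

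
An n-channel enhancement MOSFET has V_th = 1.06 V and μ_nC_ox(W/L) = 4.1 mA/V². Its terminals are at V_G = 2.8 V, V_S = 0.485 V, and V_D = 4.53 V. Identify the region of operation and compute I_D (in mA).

Saturation; I_D = 3.23 mA

V_GS = V_G − V_S = 2.8 − 0.485 = 2.31 V; V_DS = V_D − V_S = 4.53 − 0.485 = 4.04 V.
V_ov = V_GS − V_th = 2.31 − 1.06 = 1.25 V.
Since V_DS = 4.04 V ≥ V_ov = 1.25 V, the device is in saturation.
I_D = ½ k_n V_ov² = 0.5 × 4.1 × 1.25² = 3.23 mA.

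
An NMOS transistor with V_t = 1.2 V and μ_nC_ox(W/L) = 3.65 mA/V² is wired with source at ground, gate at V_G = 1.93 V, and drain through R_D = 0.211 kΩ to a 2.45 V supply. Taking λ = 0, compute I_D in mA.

I_D = 0.973 mA

V_GS = V_G = 1.93 V, so V_ov = 1.93 − 1.2 = 0.73 V.
Assume saturation: I_D = ½ k_n V_ov² = 0.5 × 3.65 × 0.73² = 0.973 mA, giving V_DS = V_DD − I_D R_D = 2.45 − 0.973 × 0.211 = 2.24 V.
V_DS = 2.24 V ≥ V_ov = 0.73 V, confirming saturation.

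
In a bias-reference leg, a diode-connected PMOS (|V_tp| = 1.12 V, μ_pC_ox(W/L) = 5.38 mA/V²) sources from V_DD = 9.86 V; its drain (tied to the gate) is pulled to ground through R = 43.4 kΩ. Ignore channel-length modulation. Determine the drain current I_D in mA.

With gate tied to drain, V_SG = V_SD ≥ V_SG − |V_tp|, so the device is in saturation.
KCL at the drain: ½ k_p (V_SG − |V_tp|)² = (V_DD − V_SG)/R.
Let x = V_SG − 1.12. Then 117 x² + x − 8.74 = 0, giving x = 0.269 V (positive root), so V_SG = 1.39 V.
I_D = (V_DD − V_SG)/R = (9.86 − 1.39) / 43.4 = 0.195 mA.

I_D = 0.195 mA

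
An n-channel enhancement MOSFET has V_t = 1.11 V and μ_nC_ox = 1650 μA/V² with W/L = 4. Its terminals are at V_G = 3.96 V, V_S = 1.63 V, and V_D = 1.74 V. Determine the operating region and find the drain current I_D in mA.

Triode; I_D = 0.846 mA

V_GS = V_G − V_S = 3.96 − 1.63 = 2.33 V; V_DS = V_D − V_S = 1.74 − 1.63 = 0.11 V.
k_n = μ_nC_ox · (W/L) = 6.6 mA/V².
V_ov = V_GS − V_t = 2.33 − 1.11 = 1.22 V.
Since V_DS = 0.11 V < V_ov = 1.22 V, the device is in the triode region.
I_D = k_n [V_ov · V_DS − ½ V_DS²] = 6.6 × [1.22 × 0.11 − 0.5 × 0.11²] = 0.846 mA.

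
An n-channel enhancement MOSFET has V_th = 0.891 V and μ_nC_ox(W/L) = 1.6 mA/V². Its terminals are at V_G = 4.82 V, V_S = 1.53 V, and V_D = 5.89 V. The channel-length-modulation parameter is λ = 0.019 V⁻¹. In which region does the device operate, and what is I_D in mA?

Saturation; I_D = 4.99 mA

V_GS = V_G − V_S = 4.82 − 1.53 = 3.29 V; V_DS = V_D − V_S = 5.89 − 1.53 = 4.36 V.
V_ov = V_GS − V_th = 3.29 − 0.891 = 2.4 V.
Since V_DS = 4.36 V ≥ V_ov = 2.4 V, the device is in saturation.
I_D = ½ k_n V_ov² (1 + λ V_DS) = 0.5 × 1.6 × 2.4² × (1 + 0.019 × 4.36) = 4.99 mA.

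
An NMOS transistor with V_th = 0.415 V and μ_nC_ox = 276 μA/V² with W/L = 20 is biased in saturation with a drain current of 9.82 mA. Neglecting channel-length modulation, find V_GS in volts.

V_GS = 2.30 V

k_n = μ_nC_ox · (W/L) = 5.52 mA/V².
In saturation I_D = ½ k_n (V_GS − V_th)², so V_GS − V_th = √(2 I_D / k_n) = √(2 × 9.82 / 5.52) = 1.89 V.
V_GS = 0.415 + 1.89 = 2.3 V.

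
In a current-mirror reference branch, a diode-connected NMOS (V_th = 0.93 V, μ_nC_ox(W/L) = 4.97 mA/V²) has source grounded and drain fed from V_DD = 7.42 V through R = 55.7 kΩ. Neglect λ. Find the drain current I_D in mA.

With gate tied to drain, V_GS = V_DS ≥ V_GS − V_th, so the device is in saturation.
KCL at the drain: ½ k_n (V_GS − V_th)² = (V_DD − V_GS)/R.
Let x = V_GS − 0.93. Then 138 x² + x − 6.49 = 0, giving x = 0.213 V (positive root), so V_GS = 1.14 V.
I_D = (V_DD − V_GS)/R = (7.42 − 1.14) / 55.7 = 0.113 mA.

I_D = 0.113 mA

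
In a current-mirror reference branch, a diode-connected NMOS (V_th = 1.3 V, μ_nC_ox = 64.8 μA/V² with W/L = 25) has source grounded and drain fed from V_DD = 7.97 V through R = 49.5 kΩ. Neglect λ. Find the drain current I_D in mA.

I_D = 0.127 mA

With gate tied to drain, V_GS = V_DS ≥ V_GS − V_th, so the device is in saturation.
k_n = μ_nC_ox · (W/L) = 1.62 mA/V².
KCL at the drain: ½ k_n (V_GS − V_th)² = (V_DD − V_GS)/R.
Let x = V_GS − 1.3. Then 40.1 x² + x − 6.67 = 0, giving x = 0.396 V (positive root), so V_GS = 1.7 V.
I_D = (V_DD − V_GS)/R = (7.97 − 1.7) / 49.5 = 0.127 mA.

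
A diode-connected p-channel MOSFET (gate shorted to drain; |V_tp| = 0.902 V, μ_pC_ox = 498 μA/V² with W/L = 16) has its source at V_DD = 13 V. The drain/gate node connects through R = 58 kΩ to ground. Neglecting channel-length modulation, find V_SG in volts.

V_SG = 1.13 V

With gate tied to drain, V_SG = V_SD ≥ V_SG − |V_tp|, so the device is in saturation.
k_p = μ_pC_ox · (W/L) = 7.968 mA/V².
KCL at the drain: ½ k_p (V_SG − |V_tp|)² = (V_DD − V_SG)/R.
Let x = V_SG − 0.902. Then 231 x² + x − 12.1 = 0, giving x = 0.227 V (positive root), so V_SG = 1.13 V.
I_D = (V_DD − V_SG)/R = (13 − 1.13) / 58 = 0.205 mA.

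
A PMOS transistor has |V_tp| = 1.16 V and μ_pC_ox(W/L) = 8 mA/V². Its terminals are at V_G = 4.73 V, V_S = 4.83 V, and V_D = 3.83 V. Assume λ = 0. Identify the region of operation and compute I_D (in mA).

Cutoff; I_D = 0 mA

V_SG = V_S − V_G = 4.83 − 4.73 = 0.1 V; V_SD = V_S − V_D = 4.83 − 3.83 = 1 V.
V_SG = 0.1 V < |V_tp| = 1.16 V, so the transistor is in cutoff.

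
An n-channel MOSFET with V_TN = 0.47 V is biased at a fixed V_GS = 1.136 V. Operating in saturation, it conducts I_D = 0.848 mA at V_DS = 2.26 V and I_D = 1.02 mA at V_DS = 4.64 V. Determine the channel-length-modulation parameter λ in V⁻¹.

λ = 0.106 V⁻¹

With V_GS fixed, I_D ∝ (1 + λ V_DS) in saturation, so I_D2/I_D1 = (1 + λ V_DS2)/(1 + λ V_DS1).
1.02/0.848 = 1.203 = (1 + 4.64 λ)/(1 + 2.26 λ).
Solving: λ (I_D1 V_DS2 − I_D2 V_DS1) = I_D2 − I_D1, so λ = (1.02 − 0.848) / (0.848 × 4.64 − 1.02 × 2.26) = 0.172 / 1.63 = 0.106 V⁻¹.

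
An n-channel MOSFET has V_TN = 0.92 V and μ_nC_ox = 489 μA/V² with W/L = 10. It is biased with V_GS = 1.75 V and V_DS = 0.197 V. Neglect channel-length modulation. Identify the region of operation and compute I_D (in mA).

k_n = μ_nC_ox · (W/L) = 4.89 mA/V².
V_ov = V_GS − V_TN = 1.75 − 0.92 = 0.83 V.
Since V_DS = 0.197 V < V_ov = 0.83 V, the device is in the triode region.
I_D = k_n [V_ov · V_DS − ½ V_DS²] = 4.89 × [0.83 × 0.197 − 0.5 × 0.197²] = 0.705 mA.

Triode; I_D = 0.705 mA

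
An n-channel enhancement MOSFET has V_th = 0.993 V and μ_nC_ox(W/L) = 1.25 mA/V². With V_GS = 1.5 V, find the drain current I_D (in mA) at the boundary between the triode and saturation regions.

I_D = 0.161 mA

At the boundary V_DS = V_ov = V_GS − V_th = 1.5 − 0.993 = 0.507 V.
I_D = ½ k_n V_ov² = 0.5 × 1.25 × 0.507² = 0.161 mA.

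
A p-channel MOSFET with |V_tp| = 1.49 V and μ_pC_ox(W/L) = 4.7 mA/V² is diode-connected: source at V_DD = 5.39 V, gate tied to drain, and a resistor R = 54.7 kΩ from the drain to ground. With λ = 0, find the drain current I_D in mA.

With gate tied to drain, V_SG = V_SD ≥ V_SG − |V_tp|, so the device is in saturation.
KCL at the drain: ½ k_p (V_SG − |V_tp|)² = (V_DD − V_SG)/R.
Let x = V_SG − 1.49. Then 129 x² + x − 3.9 = 0, giving x = 0.17 V (positive root), so V_SG = 1.66 V.
I_D = (V_DD − V_SG)/R = (5.39 − 1.66) / 54.7 = 0.0682 mA.

I_D = 0.0682 mA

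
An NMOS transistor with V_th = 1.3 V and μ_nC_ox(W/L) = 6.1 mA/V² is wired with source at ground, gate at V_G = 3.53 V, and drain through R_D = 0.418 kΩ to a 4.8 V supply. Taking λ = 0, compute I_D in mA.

I_D = 9.43 mA

V_GS = V_G = 3.53 V, so V_ov = 3.53 − 1.3 = 2.23 V.
Assume saturation: I_D = ½ k_n V_ov² = 0.5 × 6.1 × 2.23² = 15.2 mA, giving V_DS = V_DD − I_D R_D = 4.8 − 15.2 × 0.418 = -1.54 V.
But -1.54 V < V_ov = 2.23 V, so the device is actually in triode.
In triode I_D = k_n[V_ov V_DS − ½ V_DS²] and I_D = (V_DD − V_DS)/R_D. Equating: 1.27 V_DS² − 6.686 V_DS + 4.8 = 0, giving V_DS = 0.858 V (the root below V_ov).
I_D = (4.8 − 0.858) / 0.418 = 9.43 mA.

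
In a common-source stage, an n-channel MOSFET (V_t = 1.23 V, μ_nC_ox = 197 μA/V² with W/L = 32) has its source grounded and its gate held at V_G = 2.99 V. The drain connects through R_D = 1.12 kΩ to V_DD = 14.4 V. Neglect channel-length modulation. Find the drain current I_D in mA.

V_GS = V_G = 2.99 V, so V_ov = 2.99 − 1.23 = 1.76 V.
k_n = μ_nC_ox · (W/L) = 6.304 mA/V².
Assume saturation: I_D = ½ k_n V_ov² = 0.5 × 6.304 × 1.76² = 9.76 mA, giving V_DS = V_DD − I_D R_D = 14.4 − 9.76 × 1.12 = 3.46 V.
V_DS = 3.46 V ≥ V_ov = 1.76 V, confirming saturation.

I_D = 9.76 mA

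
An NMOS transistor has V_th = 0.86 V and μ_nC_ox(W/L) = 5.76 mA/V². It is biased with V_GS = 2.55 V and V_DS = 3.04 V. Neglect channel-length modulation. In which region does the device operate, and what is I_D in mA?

Saturation; I_D = 8.23 mA

V_ov = V_GS − V_th = 2.55 − 0.86 = 1.69 V.
Since V_DS = 3.04 V ≥ V_ov = 1.69 V, the device is in saturation.
I_D = ½ k_n V_ov² = 0.5 × 5.76 × 1.69² = 8.23 mA.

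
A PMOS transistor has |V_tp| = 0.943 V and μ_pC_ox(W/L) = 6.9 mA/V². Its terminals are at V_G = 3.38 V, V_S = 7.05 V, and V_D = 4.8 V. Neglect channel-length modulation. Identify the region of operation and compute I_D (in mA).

Triode; I_D = 24.9 mA

V_SG = V_S − V_G = 7.05 − 3.38 = 3.67 V; V_SD = V_S − V_D = 7.05 − 4.8 = 2.25 V.
V_ov = V_SG − |V_tp| = 3.67 − 0.943 = 2.73 V.
Since V_SD = 2.25 V < V_ov = 2.73 V, the device is in the triode region.
I_D = k_p [V_ov · V_SD − ½ V_SD²] = 6.9 × [2.73 × 2.25 − 0.5 × 2.25²] = 24.9 mA.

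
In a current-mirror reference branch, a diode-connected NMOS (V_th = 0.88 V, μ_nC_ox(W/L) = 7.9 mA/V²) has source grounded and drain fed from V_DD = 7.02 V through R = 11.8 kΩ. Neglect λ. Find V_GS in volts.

V_GS = 1.23 V

With gate tied to drain, V_GS = V_DS ≥ V_GS − V_th, so the device is in saturation.
KCL at the drain: ½ k_n (V_GS − V_th)² = (V_DD − V_GS)/R.
Let x = V_GS − 0.88. Then 46.6 x² + x − 6.14 = 0, giving x = 0.352 V (positive root), so V_GS = 1.23 V.
I_D = (V_DD − V_GS)/R = (7.02 − 1.23) / 11.8 = 0.49 mA.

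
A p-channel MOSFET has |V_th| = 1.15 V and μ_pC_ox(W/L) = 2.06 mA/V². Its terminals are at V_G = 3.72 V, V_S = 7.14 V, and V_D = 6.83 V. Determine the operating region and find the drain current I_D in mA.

Triode; I_D = 1.35 mA

V_SG = V_S − V_G = 7.14 − 3.72 = 3.42 V; V_SD = V_S − V_D = 7.14 − 6.83 = 0.31 V.
V_ov = V_SG − |V_th| = 3.42 − 1.15 = 2.27 V.
Since V_SD = 0.31 V < V_ov = 2.27 V, the device is in the triode region.
I_D = k_p [V_ov · V_SD − ½ V_SD²] = 2.06 × [2.27 × 0.31 − 0.5 × 0.31²] = 1.35 mA.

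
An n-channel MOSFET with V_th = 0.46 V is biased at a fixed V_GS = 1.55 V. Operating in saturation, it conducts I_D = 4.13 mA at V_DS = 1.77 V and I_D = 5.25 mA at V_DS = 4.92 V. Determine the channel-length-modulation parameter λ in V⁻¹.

λ = 0.102 V⁻¹

With V_GS fixed, I_D ∝ (1 + λ V_DS) in saturation, so I_D2/I_D1 = (1 + λ V_DS2)/(1 + λ V_DS1).
5.25/4.13 = 1.271 = (1 + 4.92 λ)/(1 + 1.77 λ).
Solving: λ (I_D1 V_DS2 − I_D2 V_DS1) = I_D2 − I_D1, so λ = (5.25 − 4.13) / (4.13 × 4.92 − 5.25 × 1.77) = 1.12 / 11 = 0.102 V⁻¹.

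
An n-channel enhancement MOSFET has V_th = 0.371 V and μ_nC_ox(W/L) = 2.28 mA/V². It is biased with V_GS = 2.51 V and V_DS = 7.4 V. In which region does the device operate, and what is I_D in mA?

Saturation; I_D = 5.22 mA

V_ov = V_GS − V_th = 2.51 − 0.371 = 2.14 V.
Since V_DS = 7.4 V ≥ V_ov = 2.14 V, the device is in saturation.
I_D = ½ k_n V_ov² = 0.5 × 2.28 × 2.14² = 5.22 mA.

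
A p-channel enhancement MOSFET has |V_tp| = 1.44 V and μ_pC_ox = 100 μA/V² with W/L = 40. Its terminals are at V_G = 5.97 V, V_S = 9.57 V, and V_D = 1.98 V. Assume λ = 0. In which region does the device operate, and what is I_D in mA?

V_SG = V_S − V_G = 9.57 − 5.97 = 3.6 V; V_SD = V_S − V_D = 9.57 − 1.98 = 7.59 V.
k_p = μ_pC_ox · (W/L) = 4 mA/V².
V_ov = V_SG − |V_tp| = 3.6 − 1.44 = 2.16 V.
Since V_SD = 7.59 V ≥ V_ov = 2.16 V, the device is in saturation.
I_D = ½ k_p V_ov² = 0.5 × 4 × 2.16² = 9.33 mA.

Saturation; I_D = 9.33 mA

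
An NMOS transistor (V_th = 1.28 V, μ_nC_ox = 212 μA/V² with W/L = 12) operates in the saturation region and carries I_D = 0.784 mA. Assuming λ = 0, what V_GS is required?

V_GS = 2.07 V

k_n = μ_nC_ox · (W/L) = 2.544 mA/V².
In saturation I_D = ½ k_n (V_GS − V_th)², so V_GS − V_th = √(2 I_D / k_n) = √(2 × 0.784 / 2.544) = 0.785 V.
V_GS = 1.28 + 0.785 = 2.07 V.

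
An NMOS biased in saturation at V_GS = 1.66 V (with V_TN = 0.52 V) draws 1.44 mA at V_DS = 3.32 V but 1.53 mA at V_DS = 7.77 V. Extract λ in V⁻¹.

With V_GS fixed, I_D ∝ (1 + λ V_DS) in saturation, so I_D2/I_D1 = (1 + λ V_DS2)/(1 + λ V_DS1).
1.53/1.44 = 1.062 = (1 + 7.77 λ)/(1 + 3.32 λ).
Solving: λ (I_D1 V_DS2 − I_D2 V_DS1) = I_D2 − I_D1, so λ = (1.53 − 1.44) / (1.44 × 7.77 − 1.53 × 3.32) = 0.09 / 6.11 = 0.0147 V⁻¹.

λ = 0.0147 V⁻¹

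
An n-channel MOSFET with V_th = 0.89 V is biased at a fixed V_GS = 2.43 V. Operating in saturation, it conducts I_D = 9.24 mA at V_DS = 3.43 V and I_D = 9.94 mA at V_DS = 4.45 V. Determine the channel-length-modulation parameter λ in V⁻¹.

With V_GS fixed, I_D ∝ (1 + λ V_DS) in saturation, so I_D2/I_D1 = (1 + λ V_DS2)/(1 + λ V_DS1).
9.94/9.24 = 1.076 = (1 + 4.45 λ)/(1 + 3.43 λ).
Solving: λ (I_D1 V_DS2 − I_D2 V_DS1) = I_D2 − I_D1, so λ = (9.94 − 9.24) / (9.24 × 4.45 − 9.94 × 3.43) = 0.7 / 7.02 = 0.0997 V⁻¹.

λ = 0.0997 V⁻¹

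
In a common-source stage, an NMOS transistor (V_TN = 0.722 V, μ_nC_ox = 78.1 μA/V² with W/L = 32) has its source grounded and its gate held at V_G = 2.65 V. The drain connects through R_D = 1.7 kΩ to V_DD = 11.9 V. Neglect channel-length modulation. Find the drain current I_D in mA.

I_D = 4.64 mA

V_GS = V_G = 2.65 V, so V_ov = 2.65 − 0.722 = 1.93 V.
k_n = μ_nC_ox · (W/L) = 2.499 mA/V².
Assume saturation: I_D = ½ k_n V_ov² = 0.5 × 2.499 × 1.93² = 4.64 mA, giving V_DS = V_DD − I_D R_D = 11.9 − 4.64 × 1.7 = 4 V.
V_DS = 4 V ≥ V_ov = 1.93 V, confirming saturation.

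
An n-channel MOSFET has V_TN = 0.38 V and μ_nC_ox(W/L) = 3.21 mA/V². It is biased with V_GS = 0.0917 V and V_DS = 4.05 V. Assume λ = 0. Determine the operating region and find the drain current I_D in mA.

Cutoff; I_D = 0 mA

V_GS = 0.0917 V < V_TN = 0.38 V, so the transistor is in cutoff.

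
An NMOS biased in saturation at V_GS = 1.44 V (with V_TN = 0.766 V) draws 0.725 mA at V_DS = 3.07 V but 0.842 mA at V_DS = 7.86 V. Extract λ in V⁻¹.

With V_GS fixed, I_D ∝ (1 + λ V_DS) in saturation, so I_D2/I_D1 = (1 + λ V_DS2)/(1 + λ V_DS1).
0.842/0.725 = 1.161 = (1 + 7.86 λ)/(1 + 3.07 λ).
Solving: λ (I_D1 V_DS2 − I_D2 V_DS1) = I_D2 − I_D1, so λ = (0.842 − 0.725) / (0.725 × 7.86 − 0.842 × 3.07) = 0.117 / 3.11 = 0.0376 V⁻¹.

λ = 0.0376 V⁻¹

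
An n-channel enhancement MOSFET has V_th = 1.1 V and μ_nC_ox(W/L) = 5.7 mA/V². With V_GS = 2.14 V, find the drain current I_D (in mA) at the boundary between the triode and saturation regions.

At the boundary V_DS = V_ov = V_GS − V_th = 2.14 − 1.1 = 1.04 V.
I_D = ½ k_n V_ov² = 0.5 × 5.7 × 1.04² = 3.08 mA.

I_D = 3.08 mA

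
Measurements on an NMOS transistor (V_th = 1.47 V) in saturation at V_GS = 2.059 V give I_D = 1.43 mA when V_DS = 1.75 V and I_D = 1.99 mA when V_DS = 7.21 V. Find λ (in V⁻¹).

With V_GS fixed, I_D ∝ (1 + λ V_DS) in saturation, so I_D2/I_D1 = (1 + λ V_DS2)/(1 + λ V_DS1).
1.99/1.43 = 1.392 = (1 + 7.21 λ)/(1 + 1.75 λ).
Solving: λ (I_D1 V_DS2 − I_D2 V_DS1) = I_D2 − I_D1, so λ = (1.99 − 1.43) / (1.43 × 7.21 − 1.99 × 1.75) = 0.56 / 6.83 = 0.082 V⁻¹.

λ = 0.0820 V⁻¹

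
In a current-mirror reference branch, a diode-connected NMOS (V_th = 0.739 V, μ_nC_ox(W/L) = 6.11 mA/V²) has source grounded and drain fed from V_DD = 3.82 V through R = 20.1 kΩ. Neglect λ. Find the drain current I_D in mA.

I_D = 0.143 mA

With gate tied to drain, V_GS = V_DS ≥ V_GS − V_th, so the device is in saturation.
KCL at the drain: ½ k_n (V_GS − V_th)² = (V_DD − V_GS)/R.
Let x = V_GS − 0.739. Then 61.4 x² + x − 3.081 = 0, giving x = 0.216 V (positive root), so V_GS = 0.955 V.
I_D = (V_DD − V_GS)/R = (3.82 − 0.955) / 20.1 = 0.143 mA.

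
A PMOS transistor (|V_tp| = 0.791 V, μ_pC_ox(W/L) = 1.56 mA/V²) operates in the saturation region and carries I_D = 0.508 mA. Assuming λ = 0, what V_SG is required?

V_SG = 1.60 V

In saturation I_D = ½ k_p (V_SG − |V_tp|)², so V_SG − |V_tp| = √(2 I_D / k_p) = √(2 × 0.508 / 1.56) = 0.807 V.
V_SG = 0.791 + 0.807 = 1.6 V.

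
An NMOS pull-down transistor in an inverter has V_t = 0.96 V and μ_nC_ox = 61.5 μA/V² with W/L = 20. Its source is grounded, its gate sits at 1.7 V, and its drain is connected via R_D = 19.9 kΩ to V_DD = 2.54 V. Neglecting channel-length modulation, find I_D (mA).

I_D = 0.120 mA

V_GS = V_G = 1.7 V, so V_ov = 1.7 − 0.96 = 0.74 V.
k_n = μ_nC_ox · (W/L) = 1.23 mA/V².
Assume saturation: I_D = ½ k_n V_ov² = 0.5 × 1.23 × 0.74² = 0.337 mA, giving V_DS = V_DD − I_D R_D = 2.54 − 0.337 × 19.9 = -4.16 V.
But -4.16 V < V_ov = 0.74 V, so the device is actually in triode.
In triode I_D = k_n[V_ov V_DS − ½ V_DS²] and I_D = (V_DD − V_DS)/R_D. Equating: 12.2 V_DS² − 19.11 V_DS + 2.54 = 0, giving V_DS = 0.147 V (the root below V_ov).
I_D = (2.54 − 0.147) / 19.9 = 0.12 mA.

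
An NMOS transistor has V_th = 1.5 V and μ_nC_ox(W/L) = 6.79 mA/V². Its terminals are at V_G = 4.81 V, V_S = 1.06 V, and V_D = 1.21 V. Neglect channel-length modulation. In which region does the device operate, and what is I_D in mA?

V_GS = V_G − V_S = 4.81 − 1.06 = 3.75 V; V_DS = V_D − V_S = 1.21 − 1.06 = 0.15 V.
V_ov = V_GS − V_th = 3.75 − 1.5 = 2.25 V.
Since V_DS = 0.15 V < V_ov = 2.25 V, the device is in the triode region.
I_D = k_n [V_ov · V_DS − ½ V_DS²] = 6.79 × [2.25 × 0.15 − 0.5 × 0.15²] = 2.22 mA.

Triode; I_D = 2.22 mA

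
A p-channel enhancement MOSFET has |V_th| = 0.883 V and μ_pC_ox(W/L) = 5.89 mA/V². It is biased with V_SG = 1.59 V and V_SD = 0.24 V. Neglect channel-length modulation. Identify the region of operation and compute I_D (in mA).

V_ov = V_SG − |V_th| = 1.59 − 0.883 = 0.707 V.
Since V_SD = 0.24 V < V_ov = 0.707 V, the device is in the triode region.
I_D = k_p [V_ov · V_SD − ½ V_SD²] = 5.89 × [0.707 × 0.24 − 0.5 × 0.24²] = 0.83 mA.

Triode; I_D = 0.830 mA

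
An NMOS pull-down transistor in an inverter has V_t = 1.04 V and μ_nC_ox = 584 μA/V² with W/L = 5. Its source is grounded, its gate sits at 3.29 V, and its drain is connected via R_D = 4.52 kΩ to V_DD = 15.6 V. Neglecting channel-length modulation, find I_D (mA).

V_GS = V_G = 3.29 V, so V_ov = 3.29 − 1.04 = 2.25 V.
k_n = μ_nC_ox · (W/L) = 2.92 mA/V².
Assume saturation: I_D = ½ k_n V_ov² = 0.5 × 2.92 × 2.25² = 7.39 mA, giving V_DS = V_DD − I_D R_D = 15.6 − 7.39 × 4.52 = -17.8 V.
But -17.8 V < V_ov = 2.25 V, so the device is actually in triode.
In triode I_D = k_n[V_ov V_DS − ½ V_DS²] and I_D = (V_DD − V_DS)/R_D. Equating: 6.6 V_DS² − 30.7 V_DS + 15.6 = 0, giving V_DS = 0.581 V (the root below V_ov).
I_D = (15.6 − 0.581) / 4.52 = 3.32 mA.

I_D = 3.32 mA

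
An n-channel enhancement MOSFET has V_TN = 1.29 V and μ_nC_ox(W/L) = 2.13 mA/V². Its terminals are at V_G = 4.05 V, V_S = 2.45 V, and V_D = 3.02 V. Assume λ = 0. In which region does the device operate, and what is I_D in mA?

V_GS = V_G − V_S = 4.05 − 2.45 = 1.6 V; V_DS = V_D − V_S = 3.02 − 2.45 = 0.57 V.
V_ov = V_GS − V_TN = 1.6 − 1.29 = 0.31 V.
Since V_DS = 0.57 V ≥ V_ov = 0.31 V, the device is in saturation.
I_D = ½ k_n V_ov² = 0.5 × 2.13 × 0.31² = 0.102 mA.

Saturation; I_D = 0.102 mA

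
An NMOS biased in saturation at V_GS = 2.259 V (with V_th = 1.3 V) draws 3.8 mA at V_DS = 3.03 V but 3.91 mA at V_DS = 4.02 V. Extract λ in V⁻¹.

With V_GS fixed, I_D ∝ (1 + λ V_DS) in saturation, so I_D2/I_D1 = (1 + λ V_DS2)/(1 + λ V_DS1).
3.91/3.8 = 1.029 = (1 + 4.02 λ)/(1 + 3.03 λ).
Solving: λ (I_D1 V_DS2 − I_D2 V_DS1) = I_D2 − I_D1, so λ = (3.91 − 3.8) / (3.8 × 4.02 − 3.91 × 3.03) = 0.11 / 3.43 = 0.0321 V⁻¹.

λ = 0.0321 V⁻¹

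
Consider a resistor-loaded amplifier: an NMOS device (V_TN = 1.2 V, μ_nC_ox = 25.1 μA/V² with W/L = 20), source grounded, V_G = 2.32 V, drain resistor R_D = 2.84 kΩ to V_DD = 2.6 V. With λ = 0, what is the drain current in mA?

I_D = 0.315 mA

V_GS = V_G = 2.32 V, so V_ov = 2.32 − 1.2 = 1.12 V.
k_n = μ_nC_ox · (W/L) = 0.502 mA/V².
Assume saturation: I_D = ½ k_n V_ov² = 0.5 × 0.502 × 1.12² = 0.315 mA, giving V_DS = V_DD − I_D R_D = 2.6 − 0.315 × 2.84 = 1.71 V.
V_DS = 1.71 V ≥ V_ov = 1.12 V, confirming saturation.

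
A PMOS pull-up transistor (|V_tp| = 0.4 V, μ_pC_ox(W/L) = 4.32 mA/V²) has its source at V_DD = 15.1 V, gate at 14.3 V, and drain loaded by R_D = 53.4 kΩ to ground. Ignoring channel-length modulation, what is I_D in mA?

V_SG = V_DD − V_G = 15.1 − 14.3 = 0.8 V, so V_ov = 0.8 − 0.4 = 0.4 V.
Assume saturation: I_D = ½ k_p V_ov² = 0.5 × 4.32 × 0.4² = 0.346 mA, giving V_SD = V_DD − I_D R_D = 15.1 − 0.346 × 53.4 = -3.36 V.
But -3.36 V < V_ov = 0.4 V, so the device is actually in triode.
In triode I_D = k_p[V_ov V_SD − ½ V_SD²] and I_D = (V_DD − V_SD)/R_D. Equating: 115 V_SD² − 93.28 V_SD + 15.1 = 0, giving V_SD = 0.224 V (the root below V_ov).
I_D = (15.1 − 0.224) / 53.4 = 0.279 mA.

I_D = 0.279 mA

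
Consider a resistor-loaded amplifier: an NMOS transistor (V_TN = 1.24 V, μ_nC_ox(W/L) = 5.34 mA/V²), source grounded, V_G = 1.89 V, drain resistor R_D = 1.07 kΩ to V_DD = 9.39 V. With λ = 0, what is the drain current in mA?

V_GS = V_G = 1.89 V, so V_ov = 1.89 − 1.24 = 0.65 V.
Assume saturation: I_D = ½ k_n V_ov² = 0.5 × 5.34 × 0.65² = 1.13 mA, giving V_DS = V_DD − I_D R_D = 9.39 − 1.13 × 1.07 = 8.18 V.
V_DS = 8.18 V ≥ V_ov = 0.65 V, confirming saturation.

I_D = 1.13 mA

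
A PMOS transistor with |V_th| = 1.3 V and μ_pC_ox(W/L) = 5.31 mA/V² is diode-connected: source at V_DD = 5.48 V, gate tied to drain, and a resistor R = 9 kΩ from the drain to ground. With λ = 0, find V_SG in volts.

V_SG = 1.70 V

With gate tied to drain, V_SG = V_SD ≥ V_SG − |V_th|, so the device is in saturation.
KCL at the drain: ½ k_p (V_SG − |V_th|)² = (V_DD − V_SG)/R.
Let x = V_SG − 1.3. Then 23.9 x² + x − 4.18 = 0, giving x = 0.398 V (positive root), so V_SG = 1.7 V.
I_D = (V_DD − V_SG)/R = (5.48 − 1.7) / 9 = 0.42 mA.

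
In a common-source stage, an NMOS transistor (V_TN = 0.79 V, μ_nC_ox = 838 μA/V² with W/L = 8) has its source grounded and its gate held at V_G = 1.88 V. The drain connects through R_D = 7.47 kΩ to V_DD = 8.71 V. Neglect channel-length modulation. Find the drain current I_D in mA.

I_D = 1.14 mA

V_GS = V_G = 1.88 V, so V_ov = 1.88 − 0.79 = 1.09 V.
k_n = μ_nC_ox · (W/L) = 6.704 mA/V².
Assume saturation: I_D = ½ k_n V_ov² = 0.5 × 6.704 × 1.09² = 3.98 mA, giving V_DS = V_DD − I_D R_D = 8.71 − 3.98 × 7.47 = -21 V.
But -21 V < V_ov = 1.09 V, so the device is actually in triode.
In triode I_D = k_n[V_ov V_DS − ½ V_DS²] and I_D = (V_DD − V_DS)/R_D. Equating: 25 V_DS² − 55.59 V_DS + 8.71 = 0, giving V_DS = 0.17 V (the root below V_ov).
I_D = (8.71 − 0.17) / 7.47 = 1.14 mA.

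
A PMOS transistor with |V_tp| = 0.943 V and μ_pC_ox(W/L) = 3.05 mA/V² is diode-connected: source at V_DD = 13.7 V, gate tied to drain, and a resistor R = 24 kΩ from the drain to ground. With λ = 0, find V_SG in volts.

With gate tied to drain, V_SG = V_SD ≥ V_SG − |V_tp|, so the device is in saturation.
KCL at the drain: ½ k_p (V_SG − |V_tp|)² = (V_DD − V_SG)/R.
Let x = V_SG − 0.943. Then 36.6 x² + x − 12.76 = 0, giving x = 0.577 V (positive root), so V_SG = 1.52 V.
I_D = (V_DD − V_SG)/R = (13.7 − 1.52) / 24 = 0.508 mA.

V_SG = 1.52 V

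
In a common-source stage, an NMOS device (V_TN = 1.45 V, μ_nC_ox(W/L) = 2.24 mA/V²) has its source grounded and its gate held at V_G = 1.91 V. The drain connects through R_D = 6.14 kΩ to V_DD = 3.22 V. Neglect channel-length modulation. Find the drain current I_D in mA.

V_GS = V_G = 1.91 V, so V_ov = 1.91 − 1.45 = 0.46 V.
Assume saturation: I_D = ½ k_n V_ov² = 0.5 × 2.24 × 0.46² = 0.237 mA, giving V_DS = V_DD − I_D R_D = 3.22 − 0.237 × 6.14 = 1.76 V.
V_DS = 1.76 V ≥ V_ov = 0.46 V, confirming saturation.

I_D = 0.237 mA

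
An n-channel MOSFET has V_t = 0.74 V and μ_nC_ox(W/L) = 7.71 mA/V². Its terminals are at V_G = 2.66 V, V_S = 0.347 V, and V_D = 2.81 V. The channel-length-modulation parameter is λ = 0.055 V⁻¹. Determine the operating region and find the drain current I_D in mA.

Saturation; I_D = 10.8 mA

V_GS = V_G − V_S = 2.66 − 0.347 = 2.31 V; V_DS = V_D − V_S = 2.81 − 0.347 = 2.46 V.
V_ov = V_GS − V_t = 2.31 − 0.74 = 1.57 V.
Since V_DS = 2.46 V ≥ V_ov = 1.57 V, the device is in saturation.
I_D = ½ k_n V_ov² (1 + λ V_DS) = 0.5 × 7.71 × 1.57² × (1 + 0.055 × 2.46) = 10.8 mA.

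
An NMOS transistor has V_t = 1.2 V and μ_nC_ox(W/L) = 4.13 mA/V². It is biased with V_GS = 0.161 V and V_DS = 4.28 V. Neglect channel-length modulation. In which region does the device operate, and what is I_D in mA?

Cutoff; I_D = 0 mA

V_GS = 0.161 V < V_t = 1.2 V, so the transistor is in cutoff.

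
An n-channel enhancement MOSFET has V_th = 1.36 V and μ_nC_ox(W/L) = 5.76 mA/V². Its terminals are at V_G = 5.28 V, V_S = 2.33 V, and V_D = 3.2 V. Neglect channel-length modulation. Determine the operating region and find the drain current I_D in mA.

Triode; I_D = 5.79 mA

V_GS = V_G − V_S = 5.28 − 2.33 = 2.95 V; V_DS = V_D − V_S = 3.2 − 2.33 = 0.87 V.
V_ov = V_GS − V_th = 2.95 − 1.36 = 1.59 V.
Since V_DS = 0.87 V < V_ov = 1.59 V, the device is in the triode region.
I_D = k_n [V_ov · V_DS − ½ V_DS²] = 5.76 × [1.59 × 0.87 − 0.5 × 0.87²] = 5.79 mA.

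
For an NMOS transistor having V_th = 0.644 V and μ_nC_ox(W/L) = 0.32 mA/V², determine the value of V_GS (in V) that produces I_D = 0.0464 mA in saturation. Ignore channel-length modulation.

In saturation I_D = ½ k_n (V_GS − V_th)², so V_GS − V_th = √(2 I_D / k_n) = √(2 × 0.0464 / 0.32) = 0.539 V.
V_GS = 0.644 + 0.539 = 1.18 V.

V_GS = 1.18 V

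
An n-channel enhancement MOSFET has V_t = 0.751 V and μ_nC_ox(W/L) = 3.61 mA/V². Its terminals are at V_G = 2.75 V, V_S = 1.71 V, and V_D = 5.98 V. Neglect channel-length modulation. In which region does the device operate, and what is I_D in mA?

Saturation; I_D = 0.151 mA

V_GS = V_G − V_S = 2.75 − 1.71 = 1.04 V; V_DS = V_D − V_S = 5.98 − 1.71 = 4.27 V.
V_ov = V_GS − V_t = 1.04 − 0.751 = 0.289 V.
Since V_DS = 4.27 V ≥ V_ov = 0.289 V, the device is in saturation.
I_D = ½ k_n V_ov² = 0.5 × 3.61 × 0.289² = 0.151 mA.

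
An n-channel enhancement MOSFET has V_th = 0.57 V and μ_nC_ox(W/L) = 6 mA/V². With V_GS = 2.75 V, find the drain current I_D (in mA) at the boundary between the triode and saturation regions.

I_D = 14.3 mA

At the boundary V_DS = V_ov = V_GS − V_th = 2.75 − 0.57 = 2.18 V.
I_D = ½ k_n V_ov² = 0.5 × 6 × 2.18² = 14.3 mA.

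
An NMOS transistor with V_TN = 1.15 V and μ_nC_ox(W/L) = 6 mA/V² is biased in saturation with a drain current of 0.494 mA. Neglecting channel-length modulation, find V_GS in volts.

In saturation I_D = ½ k_n (V_GS − V_TN)², so V_GS − V_TN = √(2 I_D / k_n) = √(2 × 0.494 / 6) = 0.406 V.
V_GS = 1.15 + 0.406 = 1.56 V.

V_GS = 1.56 V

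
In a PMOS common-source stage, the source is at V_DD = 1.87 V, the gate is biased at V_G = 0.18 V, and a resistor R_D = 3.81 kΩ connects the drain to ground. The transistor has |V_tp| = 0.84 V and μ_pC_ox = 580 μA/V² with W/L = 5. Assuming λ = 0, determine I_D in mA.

I_D = 0.438 mA

V_SG = V_DD − V_G = 1.87 − 0.18 = 1.69 V, so V_ov = 1.69 − 0.84 = 0.85 V.
k_p = μ_pC_ox · (W/L) = 2.9 mA/V².
Assume saturation: I_D = ½ k_p V_ov² = 0.5 × 2.9 × 0.85² = 1.05 mA, giving V_SD = V_DD − I_D R_D = 1.87 − 1.05 × 3.81 = -2.12 V.
But -2.12 V < V_ov = 0.85 V, so the device is actually in triode.
In triode I_D = k_p[V_ov V_SD − ½ V_SD²] and I_D = (V_DD − V_SD)/R_D. Equating: 5.52 V_SD² − 10.39 V_SD + 1.87 = 0, giving V_SD = 0.202 V (the root below V_ov).
I_D = (1.87 − 0.202) / 3.81 = 0.438 mA.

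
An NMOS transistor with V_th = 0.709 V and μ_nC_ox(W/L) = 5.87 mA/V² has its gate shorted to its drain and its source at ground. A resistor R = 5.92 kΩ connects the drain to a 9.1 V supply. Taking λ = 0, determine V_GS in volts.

With gate tied to drain, V_GS = V_DS ≥ V_GS − V_th, so the device is in saturation.
KCL at the drain: ½ k_n (V_GS − V_th)² = (V_DD − V_GS)/R.
Let x = V_GS − 0.709. Then 17.4 x² + x − 8.391 = 0, giving x = 0.667 V (positive root), so V_GS = 1.38 V.
I_D = (V_DD − V_GS)/R = (9.1 − 1.38) / 5.92 = 1.3 mA.

V_GS = 1.38 V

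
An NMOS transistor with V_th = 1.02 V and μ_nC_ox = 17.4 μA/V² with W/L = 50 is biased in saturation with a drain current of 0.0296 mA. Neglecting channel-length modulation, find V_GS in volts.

k_n = μ_nC_ox · (W/L) = 0.87 mA/V².
In saturation I_D = ½ k_n (V_GS − V_th)², so V_GS − V_th = √(2 I_D / k_n) = √(2 × 0.0296 / 0.87) = 0.261 V.
V_GS = 1.02 + 0.261 = 1.28 V.

V_GS = 1.28 V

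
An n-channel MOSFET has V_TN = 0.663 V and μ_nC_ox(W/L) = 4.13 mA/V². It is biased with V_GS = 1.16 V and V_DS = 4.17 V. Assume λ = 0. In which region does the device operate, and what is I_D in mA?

Saturation; I_D = 0.510 mA

V_ov = V_GS − V_TN = 1.16 − 0.663 = 0.497 V.
Since V_DS = 4.17 V ≥ V_ov = 0.497 V, the device is in saturation.
I_D = ½ k_n V_ov² = 0.5 × 4.13 × 0.497² = 0.51 mA.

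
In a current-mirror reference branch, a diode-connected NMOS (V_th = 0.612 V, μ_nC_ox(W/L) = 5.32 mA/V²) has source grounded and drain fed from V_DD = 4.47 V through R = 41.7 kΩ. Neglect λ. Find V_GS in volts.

With gate tied to drain, V_GS = V_DS ≥ V_GS − V_th, so the device is in saturation.
KCL at the drain: ½ k_n (V_GS − V_th)² = (V_DD − V_GS)/R.
Let x = V_GS − 0.612. Then 111 x² + x − 3.858 = 0, giving x = 0.182 V (positive root), so V_GS = 0.794 V.
I_D = (V_DD − V_GS)/R = (4.47 − 0.794) / 41.7 = 0.0882 mA.

V_GS = 0.794 V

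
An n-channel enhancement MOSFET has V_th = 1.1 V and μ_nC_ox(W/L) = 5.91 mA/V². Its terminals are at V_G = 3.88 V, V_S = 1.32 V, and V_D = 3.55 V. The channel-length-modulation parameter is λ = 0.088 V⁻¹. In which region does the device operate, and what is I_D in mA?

V_GS = V_G − V_S = 3.88 − 1.32 = 2.56 V; V_DS = V_D − V_S = 3.55 − 1.32 = 2.23 V.
V_ov = V_GS − V_th = 2.56 − 1.1 = 1.46 V.
Since V_DS = 2.23 V ≥ V_ov = 1.46 V, the device is in saturation.
I_D = ½ k_n V_ov² (1 + λ V_DS) = 0.5 × 5.91 × 1.46² × (1 + 0.088 × 2.23) = 7.53 mA.

Saturation; I_D = 7.53 mA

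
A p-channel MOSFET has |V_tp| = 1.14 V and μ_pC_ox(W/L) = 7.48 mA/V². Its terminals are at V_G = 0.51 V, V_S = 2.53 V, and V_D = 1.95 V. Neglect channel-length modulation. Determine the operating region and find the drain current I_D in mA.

V_SG = V_S − V_G = 2.53 − 0.51 = 2.02 V; V_SD = V_S − V_D = 2.53 − 1.95 = 0.58 V.
V_ov = V_SG − |V_tp| = 2.02 − 1.14 = 0.88 V.
Since V_SD = 0.58 V < V_ov = 0.88 V, the device is in the triode region.
I_D = k_p [V_ov · V_SD − ½ V_SD²] = 7.48 × [0.88 × 0.58 − 0.5 × 0.58²] = 2.56 mA.

Triode; I_D = 2.56 mA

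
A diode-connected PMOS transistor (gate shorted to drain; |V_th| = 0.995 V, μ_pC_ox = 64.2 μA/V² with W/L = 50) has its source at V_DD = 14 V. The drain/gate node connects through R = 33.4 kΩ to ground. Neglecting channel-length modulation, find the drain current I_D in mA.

With gate tied to drain, V_SG = V_SD ≥ V_SG − |V_th|, so the device is in saturation.
k_p = μ_pC_ox · (W/L) = 3.21 mA/V².
KCL at the drain: ½ k_p (V_SG − |V_th|)² = (V_DD − V_SG)/R.
Let x = V_SG − 0.995. Then 53.6 x² + x − 13.01 = 0, giving x = 0.483 V (positive root), so V_SG = 1.48 V.
I_D = (V_DD − V_SG)/R = (14 − 1.48) / 33.4 = 0.375 mA.

I_D = 0.375 mA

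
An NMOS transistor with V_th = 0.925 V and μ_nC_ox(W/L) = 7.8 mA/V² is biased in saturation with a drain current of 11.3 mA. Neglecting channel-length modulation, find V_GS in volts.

V_GS = 2.63 V

In saturation I_D = ½ k_n (V_GS − V_th)², so V_GS − V_th = √(2 I_D / k_n) = √(2 × 11.3 / 7.8) = 1.7 V.
V_GS = 0.925 + 1.7 = 2.63 V.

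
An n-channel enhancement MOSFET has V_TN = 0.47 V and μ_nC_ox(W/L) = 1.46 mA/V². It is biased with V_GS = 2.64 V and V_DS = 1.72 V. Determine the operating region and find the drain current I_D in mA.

V_ov = V_GS − V_TN = 2.64 − 0.47 = 2.17 V.
Since V_DS = 1.72 V < V_ov = 2.17 V, the device is in the triode region.
I_D = k_n [V_ov · V_DS − ½ V_DS²] = 1.46 × [2.17 × 1.72 − 0.5 × 1.72²] = 3.29 mA.

Triode; I_D = 3.29 mA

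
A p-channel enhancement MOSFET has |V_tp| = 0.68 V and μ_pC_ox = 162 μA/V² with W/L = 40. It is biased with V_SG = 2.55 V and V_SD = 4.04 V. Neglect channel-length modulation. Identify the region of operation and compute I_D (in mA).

k_p = μ_pC_ox · (W/L) = 6.48 mA/V².
V_ov = V_SG − |V_tp| = 2.55 − 0.68 = 1.87 V.
Since V_SD = 4.04 V ≥ V_ov = 1.87 V, the device is in saturation.
I_D = ½ k_p V_ov² = 0.5 × 6.48 × 1.87² = 11.3 mA.

Saturation; I_D = 11.3 mA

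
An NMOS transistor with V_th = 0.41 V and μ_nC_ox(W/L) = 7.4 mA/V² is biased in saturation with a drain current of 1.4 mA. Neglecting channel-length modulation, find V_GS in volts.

V_GS = 1.03 V

In saturation I_D = ½ k_n (V_GS − V_th)², so V_GS − V_th = √(2 I_D / k_n) = √(2 × 1.4 / 7.4) = 0.615 V.
V_GS = 0.41 + 0.615 = 1.03 V.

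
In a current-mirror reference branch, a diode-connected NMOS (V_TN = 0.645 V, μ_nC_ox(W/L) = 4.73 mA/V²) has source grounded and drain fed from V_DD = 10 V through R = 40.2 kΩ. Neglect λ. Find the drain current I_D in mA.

With gate tied to drain, V_GS = V_DS ≥ V_GS − V_TN, so the device is in saturation.
KCL at the drain: ½ k_n (V_GS − V_TN)² = (V_DD − V_GS)/R.
Let x = V_GS − 0.645. Then 95.1 x² + x − 9.355 = 0, giving x = 0.308 V (positive root), so V_GS = 0.953 V.
I_D = (V_DD − V_GS)/R = (10 − 0.953) / 40.2 = 0.225 mA.

I_D = 0.225 mA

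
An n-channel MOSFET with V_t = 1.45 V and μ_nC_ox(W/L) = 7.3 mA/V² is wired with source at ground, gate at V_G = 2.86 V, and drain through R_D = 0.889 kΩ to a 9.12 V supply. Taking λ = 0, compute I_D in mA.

I_D = 7.26 mA

V_GS = V_G = 2.86 V, so V_ov = 2.86 − 1.45 = 1.41 V.
Assume saturation: I_D = ½ k_n V_ov² = 0.5 × 7.3 × 1.41² = 7.26 mA, giving V_DS = V_DD − I_D R_D = 9.12 − 7.26 × 0.889 = 2.67 V.
V_DS = 2.67 V ≥ V_ov = 1.41 V, confirming saturation.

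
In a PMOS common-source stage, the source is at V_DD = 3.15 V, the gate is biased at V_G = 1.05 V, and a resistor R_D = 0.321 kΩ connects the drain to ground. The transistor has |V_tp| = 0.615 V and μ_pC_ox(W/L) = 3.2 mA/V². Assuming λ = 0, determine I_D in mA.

I_D = 3.53 mA

V_SG = V_DD − V_G = 3.15 − 1.05 = 2.1 V, so V_ov = 2.1 − 0.615 = 1.48 V.
Assume saturation: I_D = ½ k_p V_ov² = 0.5 × 3.2 × 1.48² = 3.53 mA, giving V_SD = V_DD − I_D R_D = 3.15 − 3.53 × 0.321 = 2.02 V.
V_SD = 2.02 V ≥ V_ov = 1.48 V, confirming saturation.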